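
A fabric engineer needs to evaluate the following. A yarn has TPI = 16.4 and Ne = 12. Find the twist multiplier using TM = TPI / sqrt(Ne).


Formula: TM = TPI / sqrt(Ne)
Step 1: sqrt(Ne) = sqrt(12) = 3.4641
Step 2: TM = 16.4 / 3.4641 = 4.73

4.73 TM


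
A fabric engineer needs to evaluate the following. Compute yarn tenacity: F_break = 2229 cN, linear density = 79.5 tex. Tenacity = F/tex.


Formula: Tenacity = Breaking force / Linear density
Tenacity = 2229 cN / 79.5 tex
Tenacity = 28.04 cN/tex

28.04 cN/tex


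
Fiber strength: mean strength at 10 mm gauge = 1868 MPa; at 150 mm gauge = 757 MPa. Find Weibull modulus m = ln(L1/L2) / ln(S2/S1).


Formula: m = ln(L1/L2) / ln(S2/S1)
Step 1: ln(L1/L2) = ln(10/150) = -2.70805
Step 2: S2/S1 = 757/1868 = 0.40525
Step 3: ln(S2/S1) = ln(0.40525) = -0.90325
Step 4: m = -2.70805 / -0.90325 = 3.00

3.00 (Weibull m)


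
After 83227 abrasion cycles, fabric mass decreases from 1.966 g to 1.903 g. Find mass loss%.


Formula: Mass loss% = ((m_before - m_after) / m_before) * 100
Step 1: Mass loss = 1.966 - 1.903 = 0.063 g
Step 2: Ratio = 0.063 / 1.966 = 0.0320448
Step 3: Mass loss% = 0.0320448 * 100 = 3.20448% ≈ 3.20%

3.20%


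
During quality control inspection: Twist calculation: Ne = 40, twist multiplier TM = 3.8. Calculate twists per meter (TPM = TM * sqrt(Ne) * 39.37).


Formula: TPM = TM * sqrt(Ne) * 39.37
Step 1: sqrt(Ne) = sqrt(40) = 6.3246
Step 2: TM * sqrt(Ne) = 3.8 * 6.3246 = 24.0335
Step 3: TPM = 24.0335 * 39.37 = 946 twists/m

946 twists/m


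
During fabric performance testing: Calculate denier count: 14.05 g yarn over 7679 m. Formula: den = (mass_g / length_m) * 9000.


Formula: den = (mass_g / length_m) * 9000
Substituting: den = (14.05 / 7679) * 9000
Intermediate: 14.05 / 7679 = 0.00182967 g/m
den = 0.00182967 * 9000 = 16.5 denier

16.5 denier


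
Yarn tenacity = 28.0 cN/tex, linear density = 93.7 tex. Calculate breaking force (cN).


Formula: Breaking force = Tenacity * Linear density
F = 28.0 cN/tex * 93.7 tex
F = 2623.60 cN

2623.60 cN


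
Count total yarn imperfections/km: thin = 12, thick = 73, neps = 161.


Formula: Total = thin places + thick places + neps
Total = 12 + 73 + 161
Total = 246 imperfections/km

246 imperfections/km


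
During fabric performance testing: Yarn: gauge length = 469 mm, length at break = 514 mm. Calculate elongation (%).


Formula: Elongation (%) = ((L_break - L0) / L0) * 100
Step 1: Extension = 514 - 469 = 45 mm
Step 2: Elongation = (45 / 469) * 100
Step 3: Elongation = 0.095949 * 100 = 9.5949% ≈ 9.6%

9.6%


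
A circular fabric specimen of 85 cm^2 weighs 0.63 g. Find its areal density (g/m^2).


Formula: GSM = mass_g / area_m2
Step 1: Convert area: 85 cm^2 = 85 / 10000 = 0.0085 m^2
Step 2: GSM = 0.63 g / 0.0085 m^2 = 74.1 g/m^2

74.1 g/m^2


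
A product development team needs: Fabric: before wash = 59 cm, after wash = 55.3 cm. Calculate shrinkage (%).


Formula: Shrinkage% = ((L_before - L_after) / L_before) * 100
Step 1: Shrinkage = 59 - 55.3 = 3.7 cm
Step 2: Shrinkage% = (3.7 / 59) * 100
Step 3: Shrinkage% = 0.062712 * 100 = 6.2712% ≈ 6.3%

6.3%


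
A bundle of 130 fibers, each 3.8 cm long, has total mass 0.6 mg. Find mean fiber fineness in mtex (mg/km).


Formula: fineness (mtex) = mass (mg) / total length (km) = (mass_mg / total_length_m) * 1000
Step 1: Convert fiber length: 3.8 cm = 0.038 m
Step 2: Total fiber length = 130 * 0.038 = 4.94 m
Step 3: Linear density = 0.6 mg / 4.94 m = 0.1215 mg/m
Step 4: fineness = 0.1215 * 1000 = 121.5 mtex

121.5 mtex


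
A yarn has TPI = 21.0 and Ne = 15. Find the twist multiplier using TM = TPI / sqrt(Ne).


Formula: TM = TPI / sqrt(Ne)
Step 1: sqrt(Ne) = sqrt(15) = 3.873
Step 2: TM = 21.0 / 3.873 = 5.42

5.42 TM


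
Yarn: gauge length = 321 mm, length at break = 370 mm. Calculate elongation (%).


Formula: Elongation (%) = ((L_break - L0) / L0) * 100
Step 1: Extension = 370 - 321 = 49 mm
Step 2: Elongation = (49 / 321) * 100
Step 3: Elongation = 0.152648 * 100 = 15.2648% ≈ 15.3%

15.3%


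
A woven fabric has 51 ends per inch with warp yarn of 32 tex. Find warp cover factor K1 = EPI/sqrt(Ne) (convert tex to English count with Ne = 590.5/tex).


Formula: K1 = EPI / sqrt(Ne), with Ne = 590.5 / tex_warp
Step 1: Ne = 590.5 / 32 = 18.453
Step 2: sqrt(Ne) = sqrt(18.453) = 4.2957
Step 3: K1 = 51 / 4.2957 = 11.9

11.9


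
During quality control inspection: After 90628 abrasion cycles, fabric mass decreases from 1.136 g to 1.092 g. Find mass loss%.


Formula: Mass loss% = ((m_before - m_after) / m_before) * 100
Step 1: Mass loss = 1.136 - 1.092 = 0.044 g
Step 2: Ratio = 0.044 / 1.136 = 0.0387324
Step 3: Mass loss% = 0.0387324 * 100 = 3.87324% ≈ 3.87%

3.87%


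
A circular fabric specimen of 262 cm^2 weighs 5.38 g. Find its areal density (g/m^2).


Formula: GSM = mass_g / area_m2
Step 1: Convert area: 262 cm^2 = 262 / 10000 = 0.0262 m^2
Step 2: GSM = 5.38 g / 0.0262 m^2 = 205.3 g/m^2

205.3 g/m^2


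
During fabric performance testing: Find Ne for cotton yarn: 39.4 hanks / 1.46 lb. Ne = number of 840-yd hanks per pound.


Formula: Ne = hanks / mass_lb
Substituting: Ne = 39.4 / 1.46
Ne = 27.0

27.0 Ne


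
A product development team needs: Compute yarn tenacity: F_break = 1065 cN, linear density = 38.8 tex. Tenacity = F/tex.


Formula: Tenacity = Breaking force / Linear density
Tenacity = 1065 cN / 38.8 tex
Tenacity = 27.45 cN/tex

27.45 cN/tex


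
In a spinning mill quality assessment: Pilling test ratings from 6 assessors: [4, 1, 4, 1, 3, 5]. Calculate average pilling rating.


Formula: Mean = sum / count
Sum = 4 + 1 + 4 + 1 + 3 + 5 = 18
Mean = 18 / 6 = 3.0

3.0


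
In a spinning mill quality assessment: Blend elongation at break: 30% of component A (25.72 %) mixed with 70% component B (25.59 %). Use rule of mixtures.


Formula: Blend property = (fraction_A * property_A) + (fraction_B * property_B)
Step 1: Contribution A = 30/100 * 25.72 % = 7.716 %
Step 2: Contribution B = 70/100 * 25.59 % = 17.913 %
Step 3: Blend elongation at break = 7.716 + 17.913 = 25.629 %

25.629 %


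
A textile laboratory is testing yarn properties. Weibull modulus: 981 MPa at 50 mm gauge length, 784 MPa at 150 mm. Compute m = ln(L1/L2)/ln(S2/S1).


Formula: m = ln(L1/L2) / ln(S2/S1)
Step 1: ln(L1/L2) = ln(50/150) = -1.09861
Step 2: S2/S1 = 784/981 = 0.79918
Step 3: ln(S2/S1) = ln(0.79918) = -0.22417
Step 4: m = -1.09861 / -0.22417 = 4.90

4.90 (Weibull m)


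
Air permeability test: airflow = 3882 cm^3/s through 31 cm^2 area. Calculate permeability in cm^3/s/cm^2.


Formula: Air Permeability = Airflow / Test Area
AP = 3882 cm^3/s / 31 cm^2
AP = 125.2 cm^3/s/cm^2

125.2 cm^3/s/cm^2


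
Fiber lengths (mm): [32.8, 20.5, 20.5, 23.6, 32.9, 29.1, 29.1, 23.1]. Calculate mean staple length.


Formula: Mean = sum of lengths / count
Sum = 32.8 + 20.5 + 20.5 + 23.6 + 32.9 + 29.1 + 29.1 + 23.1
Sum = 211.6 mm
Mean = 211.6 / 8 = 26.45 mm

26.45 mm


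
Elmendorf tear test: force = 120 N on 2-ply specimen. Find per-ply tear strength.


Formula: Per-ply strength = Total force / Number of plies
Per-ply = 120 N / 2
Per-ply = 60 N

60 N


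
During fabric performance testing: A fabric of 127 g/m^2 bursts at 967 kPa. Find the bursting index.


Formula: Bursting Index = Bursting Strength / Fabric GSM
BI = 967 kPa / 127 g/m^2
BI = 7.614 kPa/(g/m^2)

7.614 kPa/(g/m^2)


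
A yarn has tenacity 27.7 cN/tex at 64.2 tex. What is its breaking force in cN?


Formula: Breaking force = Tenacity * Linear density
F = 27.7 cN/tex * 64.2 tex
F = 1778.34 cN

1778.34 cN


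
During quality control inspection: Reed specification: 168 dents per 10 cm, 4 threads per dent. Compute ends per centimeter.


Formula: EPC = (dents per 10 cm * ends per dent) / 10
Step 1: Total ends per 10 cm = 168 * 4 = 672
Step 2: EPC = 672 / 10 = 67.2 ends/cm

67.2 ends/cm


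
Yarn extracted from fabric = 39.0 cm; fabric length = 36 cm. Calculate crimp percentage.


Formula: Crimp% = ((L_yarn - L_fabric) / L_fabric) * 100
Step 1: Extension = 39.0 - 36 = 3.0 cm
Step 2: Crimp% = (3.0 / 36) * 100
Step 3: Crimp% = 0.083333 * 100 = 8.3333% ≈ 8.3%

8.3%


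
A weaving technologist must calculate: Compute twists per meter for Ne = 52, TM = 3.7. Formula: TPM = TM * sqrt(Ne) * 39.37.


Formula: TPM = TM * sqrt(Ne) * 39.37
Step 1: sqrt(Ne) = sqrt(52) = 7.2111
Step 2: TM * sqrt(Ne) = 3.7 * 7.2111 = 26.6811
Step 3: TPM = 26.6811 * 39.37 = 1050 twists/m

1050 twists/m


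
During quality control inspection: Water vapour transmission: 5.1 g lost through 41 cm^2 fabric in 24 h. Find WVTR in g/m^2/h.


Formula: WVTR = mass_loss / (area * time)
Step 1: Convert area: 41 cm^2 = 0.0041 m^2
Step 2: WVTR = 5.1 g / (0.0041 m^2 * 24 h)
Step 3: WVTR = 5.1 / 0.0984 = 51.8 g/m^2/h

51.8 g/m^2/h


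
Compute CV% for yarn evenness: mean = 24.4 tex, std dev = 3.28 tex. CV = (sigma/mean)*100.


Formula: CV% = (standard deviation / mean) * 100
Step 1: Ratio = 3.28 / 24.4 = 0.134426
Step 2: CV% = 0.134426 * 100 = 13.4426% ≈ 13.4%

13.4%


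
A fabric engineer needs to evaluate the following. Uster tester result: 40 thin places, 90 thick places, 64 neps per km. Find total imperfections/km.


Formula: Total = thin places + thick places + neps
Total = 40 + 90 + 64
Total = 194 imperfections/km

194 imperfections/km


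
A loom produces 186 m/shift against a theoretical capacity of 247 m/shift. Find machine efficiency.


Formula: Efficiency% = (Actual output / Theoretical output) * 100
Efficiency% = (186 / 247) * 100
Efficiency% = 0.753036 * 100 = 75.3036% ≈ 75.3%

75.3%


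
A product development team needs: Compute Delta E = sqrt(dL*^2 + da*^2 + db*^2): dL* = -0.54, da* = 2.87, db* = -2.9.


Formula: Delta E = sqrt(dL*^2 + da*^2 + db*^2)
Step 1: dL*^2 = (-0.54)^2 = 0.2916
Step 2: da*^2 = 2.87^2 = 8.2369
Step 3: db*^2 = (-2.9)^2 = 8.41
Step 4: Sum = 0.2916 + 8.2369 + 8.41 = 16.9385
Step 5: Delta E = sqrt(16.9385) = 4.12

4.12 Delta E


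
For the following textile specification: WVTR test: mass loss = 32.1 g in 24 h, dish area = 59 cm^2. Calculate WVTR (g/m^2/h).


Formula: WVTR = mass_loss / (area * time)
Step 1: Convert area: 59 cm^2 = 0.0059 m^2
Step 2: WVTR = 32.1 g / (0.0059 m^2 * 24 h)
Step 3: WVTR = 32.1 / 0.1416 = 226.7 g/m^2/h

226.7 g/m^2/h


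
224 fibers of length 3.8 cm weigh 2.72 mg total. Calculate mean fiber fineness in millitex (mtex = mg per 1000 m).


Formula: fineness (mtex) = mass (mg) / total length (km) = (mass_mg / total_length_m) * 1000
Step 1: Convert fiber length: 3.8 cm = 0.038 m
Step 2: Total fiber length = 224 * 0.038 = 8.512 m
Step 3: Linear density = 2.72 mg / 8.512 m = 0.3195 mg/m
Step 4: fineness = 0.3195 * 1000 = 319.5 mtex

319.5 mtex


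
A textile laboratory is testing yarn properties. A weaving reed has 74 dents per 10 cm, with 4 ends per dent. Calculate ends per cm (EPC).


Formula: EPC = (dents per 10 cm * ends per dent) / 10
Step 1: Total ends per 10 cm = 74 * 4 = 296
Step 2: EPC = 296 / 10 = 29.6 ends/cm

29.6 ends/cm


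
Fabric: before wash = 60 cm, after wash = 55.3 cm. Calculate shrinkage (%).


Formula: Shrinkage% = ((L_before - L_after) / L_before) * 100
Step 1: Shrinkage = 60 - 55.3 = 4.7 cm
Step 2: Shrinkage% = (4.7 / 60) * 100
Step 3: Shrinkage% = 0.078333 * 100 = 7.8333% ≈ 7.8%

7.8%


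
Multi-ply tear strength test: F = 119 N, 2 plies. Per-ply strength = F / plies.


Formula: Per-ply strength = Total force / Number of plies
Per-ply = 119 N / 2
Per-ply = 59.5 N

59.5 N


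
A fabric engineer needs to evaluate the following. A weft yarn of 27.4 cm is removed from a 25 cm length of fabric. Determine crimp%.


Formula: Crimp% = ((L_yarn - L_fabric) / L_fabric) * 100
Step 1: Extension = 27.4 - 25 = 2.4 cm
Step 2: Crimp% = (2.4 / 25) * 100
Step 3: Crimp% = 0.096 * 100 = 9.6%

9.6%


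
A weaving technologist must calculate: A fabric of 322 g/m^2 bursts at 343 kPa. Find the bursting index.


Formula: Bursting Index = Bursting Strength / Fabric GSM
BI = 343 kPa / 322 g/m^2
BI = 1.065 kPa/(g/m^2)

1.065 kPa/(g/m^2)


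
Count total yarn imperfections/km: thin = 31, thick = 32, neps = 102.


Formula: Total = thin places + thick places + neps
Total = 31 + 32 + 102
Total = 165 imperfections/km

165 imperfections/km


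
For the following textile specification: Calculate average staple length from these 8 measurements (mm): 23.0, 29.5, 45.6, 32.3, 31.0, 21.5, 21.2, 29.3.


Formula: Mean = sum of lengths / count
Sum = 23.0 + 29.5 + 45.6 + 32.3 + 31.0 + 21.5 + 21.2 + 29.3
Sum = 233.4 mm
Mean = 233.4 / 8 = 29.18 mm

29.18 mm


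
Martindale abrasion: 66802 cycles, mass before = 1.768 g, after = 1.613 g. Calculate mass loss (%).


Formula: Mass loss% = ((m_before - m_after) / m_before) * 100
Step 1: Mass loss = 1.768 - 1.613 = 0.155 g
Step 2: Ratio = 0.155 / 1.768 = 0.0876697
Step 3: Mass loss% = 0.0876697 * 100 = 8.76697% ≈ 8.77%

8.77%


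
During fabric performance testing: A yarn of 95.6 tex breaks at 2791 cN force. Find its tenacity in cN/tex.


Formula: Tenacity = Breaking force / Linear density
Tenacity = 2791 cN / 95.6 tex
Tenacity = 29.19 cN/tex

29.19 cN/tex


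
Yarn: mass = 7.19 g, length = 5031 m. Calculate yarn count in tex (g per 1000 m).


Formula: Tex = (mass_g / length_m) * 1000
Substituting: Tex = (7.19 / 5031) * 1000
Intermediate: 7.19 / 5031 = 0.00142914 g/m
Tex = 0.00142914 * 1000 = 1.43 tex

1.43 tex


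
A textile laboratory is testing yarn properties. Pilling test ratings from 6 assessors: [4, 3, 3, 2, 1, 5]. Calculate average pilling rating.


Formula: Mean = sum / count
Sum = 4 + 3 + 3 + 2 + 1 + 5 = 18
Mean = 18 / 6 = 3.0

3.0


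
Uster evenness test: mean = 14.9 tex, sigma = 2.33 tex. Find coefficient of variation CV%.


Formula: CV% = (standard deviation / mean) * 100
Step 1: Ratio = 2.33 / 14.9 = 0.156376
Step 2: CV% = 0.156376 * 100 = 15.6376% ≈ 15.6%

15.6%


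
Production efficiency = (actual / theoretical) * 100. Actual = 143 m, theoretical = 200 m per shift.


Formula: Efficiency% = (Actual output / Theoretical output) * 100
Efficiency% = (143 / 200) * 100
Efficiency% = 0.715 * 100 = 71.5%

71.5%


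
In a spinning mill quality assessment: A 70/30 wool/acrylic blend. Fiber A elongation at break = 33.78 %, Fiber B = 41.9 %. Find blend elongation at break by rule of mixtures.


Formula: Blend property = (fraction_A * property_A) + (fraction_B * property_B)
Step 1: Contribution A = 70/100 * 33.78 % = 23.646 %
Step 2: Contribution B = 30/100 * 41.9 % = 12.57 %
Step 3: Blend elongation at break = 23.646 + 12.57 = 36.216 %

36.216 %


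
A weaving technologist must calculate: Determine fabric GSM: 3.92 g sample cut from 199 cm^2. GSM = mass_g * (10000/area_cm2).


Formula: GSM = mass_g / area_m2
Step 1: Convert area: 199 cm^2 = 199 / 10000 = 0.0199 m^2
Step 2: GSM = 3.92 g / 0.0199 m^2 = 197.0 g/m^2

197.0 g/m^2


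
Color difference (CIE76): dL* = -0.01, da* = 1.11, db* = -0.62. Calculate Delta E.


Formula: Delta E = sqrt(dL*^2 + da*^2 + db*^2)
Step 1: dL*^2 = (-0.01)^2 = 0.0001
Step 2: da*^2 = 1.11^2 = 1.2321
Step 3: db*^2 = (-0.62)^2 = 0.3844
Step 4: Sum = 0.0001 + 1.2321 + 0.3844 = 1.6166
Step 5: Delta E = sqrt(1.6166) = 1.27

1.27 Delta E


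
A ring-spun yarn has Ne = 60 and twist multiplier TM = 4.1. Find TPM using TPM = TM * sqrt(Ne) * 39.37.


Formula: TPM = TM * sqrt(Ne) * 39.37
Step 1: sqrt(Ne) = sqrt(60) = 7.746
Step 2: TM * sqrt(Ne) = 4.1 * 7.746 = 31.7586
Step 3: TPM = 31.7586 * 39.37 = 1250 twists/m

1250 twists/m


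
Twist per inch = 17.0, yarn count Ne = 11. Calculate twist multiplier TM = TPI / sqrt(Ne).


Formula: TM = TPI / sqrt(Ne)
Step 1: sqrt(Ne) = sqrt(11) = 3.3166
Step 2: TM = 17.0 / 3.3166 = 5.13

5.13 TM


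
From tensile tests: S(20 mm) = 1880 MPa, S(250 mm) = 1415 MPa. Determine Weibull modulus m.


Formula: m = ln(L1/L2) / ln(S2/S1)
Step 1: ln(L1/L2) = ln(20/250) = -2.52573
Step 2: S2/S1 = 1415/1880 = 0.75266
Step 3: ln(S2/S1) = ln(0.75266) = -0.28414
Step 4: m = -2.52573 / -0.28414 = 8.89

8.89 (Weibull m)


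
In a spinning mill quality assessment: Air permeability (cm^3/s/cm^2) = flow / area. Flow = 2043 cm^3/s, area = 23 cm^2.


Formula: Air Permeability = Airflow / Test Area
AP = 2043 cm^3/s / 23 cm^2
AP = 88.8 cm^3/s/cm^2

88.8 cm^3/s/cm^2


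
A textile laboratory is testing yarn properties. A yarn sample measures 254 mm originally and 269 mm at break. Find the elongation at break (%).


Formula: Elongation (%) = ((L_break - L0) / L0) * 100
Step 1: Extension = 269 - 254 = 15 mm
Step 2: Elongation = (15 / 254) * 100
Step 3: Elongation = 0.059055 * 100 = 5.9055% ≈ 5.9%

5.9%


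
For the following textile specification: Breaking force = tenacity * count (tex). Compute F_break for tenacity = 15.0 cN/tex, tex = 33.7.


Formula: Breaking force = Tenacity * Linear density
F = 15.0 cN/tex * 33.7 tex
F = 505.50 cN

505.50 cN


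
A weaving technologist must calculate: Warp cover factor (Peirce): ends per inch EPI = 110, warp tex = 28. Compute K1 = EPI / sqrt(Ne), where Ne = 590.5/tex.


Formula: K1 = EPI / sqrt(Ne), with Ne = 590.5 / tex_warp
Step 1: Ne = 590.5 / 28 = 21.089
Step 2: sqrt(Ne) = sqrt(21.089) = 4.5923
Step 3: K1 = 110 / 4.5923 = 24.0

24.0


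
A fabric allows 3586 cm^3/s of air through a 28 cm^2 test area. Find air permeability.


Formula: Air Permeability = Airflow / Test Area
AP = 3586 cm^3/s / 28 cm^2
AP = 128.1 cm^3/s/cm^2

128.1 cm^3/s/cm^2


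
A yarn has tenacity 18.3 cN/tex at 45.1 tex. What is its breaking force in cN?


Formula: Breaking force = Tenacity * Linear density
F = 18.3 cN/tex * 45.1 tex
F = 825.33 cN

825.33 cN


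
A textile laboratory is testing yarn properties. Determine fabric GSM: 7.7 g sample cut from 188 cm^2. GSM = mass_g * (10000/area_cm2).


Formula: GSM = mass_g / area_m2
Step 1: Convert area: 188 cm^2 = 188 / 10000 = 0.0188 m^2
Step 2: GSM = 7.7 g / 0.0188 m^2 = 409.6 g/m^2

409.6 g/m^2


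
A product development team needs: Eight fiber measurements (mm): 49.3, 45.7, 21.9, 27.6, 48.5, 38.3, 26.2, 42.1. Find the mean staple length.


Formula: Mean = sum of lengths / count
Sum = 49.3 + 45.7 + 21.9 + 27.6 + 48.5 + 38.3 + 26.2 + 42.1
Sum = 299.6 mm
Mean = 299.6 / 8 = 37.45 mm

37.45 mm


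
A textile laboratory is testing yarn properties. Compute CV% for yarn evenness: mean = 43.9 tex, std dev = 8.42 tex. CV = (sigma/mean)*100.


Formula: CV% = (standard deviation / mean) * 100
Step 1: Ratio = 8.42 / 43.9 = 0.1918
Step 2: CV% = 0.1918 * 100 = 19.18% ≈ 19.2%

19.2%


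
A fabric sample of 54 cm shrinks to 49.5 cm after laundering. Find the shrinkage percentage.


Formula: Shrinkage% = ((L_before - L_after) / L_before) * 100
Step 1: Shrinkage = 54 - 49.5 = 4.5 cm
Step 2: Shrinkage% = (4.5 / 54) * 100
Step 3: Shrinkage% = 0.083333 * 100 = 8.3333% ≈ 8.3%

8.3%


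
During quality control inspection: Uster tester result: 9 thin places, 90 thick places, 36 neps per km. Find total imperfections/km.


Formula: Total = thin places + thick places + neps
Total = 9 + 90 + 36
Total = 135 imperfections/km

135 imperfections/km


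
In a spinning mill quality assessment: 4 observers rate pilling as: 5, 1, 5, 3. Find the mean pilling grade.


Formula: Mean = sum / count
Sum = 5 + 1 + 5 + 3 = 14
Mean = 14 / 4 = 3.5

3.5


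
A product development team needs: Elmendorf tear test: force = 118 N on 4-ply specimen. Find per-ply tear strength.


Formula: Per-ply strength = Total force / Number of plies
Per-ply = 118 N / 4
Per-ply = 29.5 N

29.5 N


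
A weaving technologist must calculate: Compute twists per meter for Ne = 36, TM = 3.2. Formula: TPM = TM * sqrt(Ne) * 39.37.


Formula: TPM = TM * sqrt(Ne) * 39.37
Step 1: sqrt(Ne) = sqrt(36) = 6
Step 2: TM * sqrt(Ne) = 3.2 * 6 = 19.2
Step 3: TPM = 19.2 * 39.37 = 756 twists/m

756 twists/m


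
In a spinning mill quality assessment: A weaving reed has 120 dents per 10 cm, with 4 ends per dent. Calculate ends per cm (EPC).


Formula: EPC = (dents per 10 cm * ends per dent) / 10
Step 1: Total ends per 10 cm = 120 * 4 = 480
Step 2: EPC = 480 / 10 = 48.0 ends/cm

48.0 ends/cm


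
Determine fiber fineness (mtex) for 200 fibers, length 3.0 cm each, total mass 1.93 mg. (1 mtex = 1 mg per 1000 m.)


Formula: fineness (mtex) = mass (mg) / total length (km) = (mass_mg / total_length_m) * 1000
Step 1: Convert fiber length: 3.0 cm = 0.03 m
Step 2: Total fiber length = 200 * 0.03 = 6.0 m
Step 3: Linear density = 1.93 mg / 6.0 m = 0.3217 mg/m
Step 4: fineness = 0.3217 * 1000 = 321.7 mtex

321.7 mtex


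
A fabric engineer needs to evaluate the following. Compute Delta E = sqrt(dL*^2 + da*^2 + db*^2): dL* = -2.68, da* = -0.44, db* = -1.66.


Formula: Delta E = sqrt(dL*^2 + da*^2 + db*^2)
Step 1: dL*^2 = (-2.68)^2 = 7.1824
Step 2: da*^2 = (-0.44)^2 = 0.1936
Step 3: db*^2 = (-1.66)^2 = 2.7556
Step 4: Sum = 7.1824 + 0.1936 + 2.7556 = 10.1316
Step 5: Delta E = sqrt(10.1316) = 3.18

3.18 Delta E


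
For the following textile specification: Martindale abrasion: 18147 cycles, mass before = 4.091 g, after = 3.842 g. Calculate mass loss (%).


Formula: Mass loss% = ((m_before - m_after) / m_before) * 100
Step 1: Mass loss = 4.091 - 3.842 = 0.249 g
Step 2: Ratio = 0.249 / 4.091 = 0.0608653
Step 3: Mass loss% = 0.0608653 * 100 = 6.08653% ≈ 6.09%

6.09%


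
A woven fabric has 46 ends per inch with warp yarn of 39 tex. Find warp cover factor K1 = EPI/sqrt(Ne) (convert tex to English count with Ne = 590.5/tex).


Formula: K1 = EPI / sqrt(Ne), with Ne = 590.5 / tex_warp
Step 1: Ne = 590.5 / 39 = 15.141
Step 2: sqrt(Ne) = sqrt(15.141) = 3.8911
Step 3: K1 = 46 / 3.8911 = 11.8

11.8


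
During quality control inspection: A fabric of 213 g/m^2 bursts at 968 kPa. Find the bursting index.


Formula: Bursting Index = Bursting Strength / Fabric GSM
BI = 968 kPa / 213 g/m^2
BI = 4.545 kPa/(g/m^2)

4.545 kPa/(g/m^2)


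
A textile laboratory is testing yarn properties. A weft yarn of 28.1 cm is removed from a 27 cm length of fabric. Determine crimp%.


Formula: Crimp% = ((L_yarn - L_fabric) / L_fabric) * 100
Step 1: Extension = 28.1 - 27 = 1.1 cm
Step 2: Crimp% = (1.1 / 27) * 100
Step 3: Crimp% = 0.040741 * 100 = 4.0741% ≈ 4.1%

4.1%


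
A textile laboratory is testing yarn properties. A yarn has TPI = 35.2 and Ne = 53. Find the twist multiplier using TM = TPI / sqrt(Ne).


Formula: TM = TPI / sqrt(Ne)
Step 1: sqrt(Ne) = sqrt(53) = 7.2801
Step 2: TM = 35.2 / 7.2801 = 4.84

4.84 TM


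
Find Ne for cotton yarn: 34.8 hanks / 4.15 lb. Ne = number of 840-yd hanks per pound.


Formula: Ne = hanks / mass_lb
Substituting: Ne = 34.8 / 4.15
Ne = 8.4

8.4 Ne


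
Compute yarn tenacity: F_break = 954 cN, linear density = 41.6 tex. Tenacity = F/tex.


Formula: Tenacity = Breaking force / Linear density
Tenacity = 954 cN / 41.6 tex
Tenacity = 22.93 cN/tex

22.93 cN/tex


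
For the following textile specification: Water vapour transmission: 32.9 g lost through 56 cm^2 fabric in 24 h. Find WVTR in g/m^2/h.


Formula: WVTR = mass_loss / (area * time)
Step 1: Convert area: 56 cm^2 = 0.0056 m^2
Step 2: WVTR = 32.9 g / (0.0056 m^2 * 24 h)
Step 3: WVTR = 32.9 / 0.1344 = 244.8 g/m^2/h

244.8 g/m^2/h


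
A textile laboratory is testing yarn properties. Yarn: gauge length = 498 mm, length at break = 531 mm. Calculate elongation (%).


Formula: Elongation (%) = ((L_break - L0) / L0) * 100
Step 1: Extension = 531 - 498 = 33 mm
Step 2: Elongation = (33 / 498) * 100
Step 3: Elongation = 0.066265 * 100 = 6.6265% ≈ 6.6%

6.6%


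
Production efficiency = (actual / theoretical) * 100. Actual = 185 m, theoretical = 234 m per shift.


Formula: Efficiency% = (Actual output / Theoretical output) * 100
Efficiency% = (185 / 234) * 100
Efficiency% = 0.790598 * 100 = 79.0598% ≈ 79.1%

79.1%


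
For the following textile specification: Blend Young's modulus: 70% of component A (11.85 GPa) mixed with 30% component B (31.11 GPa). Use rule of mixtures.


Formula: Blend property = (fraction_A * property_A) + (fraction_B * property_B)
Step 1: Contribution A = 70/100 * 11.85 GPa = 8.295 GPa
Step 2: Contribution B = 30/100 * 31.11 GPa = 9.333 GPa
Step 3: Blend Young's modulus = 8.295 + 9.333 = 17.628 GPa

17.628 GPa


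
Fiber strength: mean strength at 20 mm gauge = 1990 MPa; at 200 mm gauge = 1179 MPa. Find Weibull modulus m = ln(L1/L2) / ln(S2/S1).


Formula: m = ln(L1/L2) / ln(S2/S1)
Step 1: ln(L1/L2) = ln(20/200) = -2.30259
Step 2: S2/S1 = 1179/1990 = 0.59246
Step 3: ln(S2/S1) = ln(0.59246) = -0.52347
Step 4: m = -2.30259 / -0.52347 = 4.40

4.40 (Weibull m)


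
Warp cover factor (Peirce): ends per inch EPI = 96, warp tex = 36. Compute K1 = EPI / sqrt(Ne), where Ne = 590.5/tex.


Formula: K1 = EPI / sqrt(Ne), with Ne = 590.5 / tex_warp
Step 1: Ne = 590.5 / 36 = 16.403
Step 2: sqrt(Ne) = sqrt(16.403) = 4.0501
Step 3: K1 = 96 / 4.0501 = 23.7

23.7


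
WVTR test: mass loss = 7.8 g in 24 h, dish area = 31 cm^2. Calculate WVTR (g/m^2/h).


Formula: WVTR = mass_loss / (area * time)
Step 1: Convert area: 31 cm^2 = 0.0031 m^2
Step 2: WVTR = 7.8 g / (0.0031 m^2 * 24 h)
Step 3: WVTR = 7.8 / 0.0744 = 104.8 g/m^2/h

104.8 g/m^2/h


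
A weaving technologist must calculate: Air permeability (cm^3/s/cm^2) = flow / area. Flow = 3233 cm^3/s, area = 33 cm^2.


Formula: Air Permeability = Airflow / Test Area
AP = 3233 cm^3/s / 33 cm^2
AP = 98.0 cm^3/s/cm^2

98.0 cm^3/s/cm^2


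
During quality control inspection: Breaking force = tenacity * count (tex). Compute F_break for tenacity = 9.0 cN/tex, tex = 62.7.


Formula: Breaking force = Tenacity * Linear density
F = 9.0 cN/tex * 62.7 tex
F = 564.30 cN

564.30 cN


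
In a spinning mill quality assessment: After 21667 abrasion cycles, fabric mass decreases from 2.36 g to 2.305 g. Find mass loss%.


Formula: Mass loss% = ((m_before - m_after) / m_before) * 100
Step 1: Mass loss = 2.36 - 2.305 = 0.055 g
Step 2: Ratio = 0.055 / 2.36 = 0.0233051
Step 3: Mass loss% = 0.0233051 * 100 = 2.33051% ≈ 2.33%

2.33%


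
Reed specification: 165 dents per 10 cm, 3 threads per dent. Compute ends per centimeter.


Formula: EPC = (dents per 10 cm * ends per dent) / 10
Step 1: Total ends per 10 cm = 165 * 3 = 495
Step 2: EPC = 495 / 10 = 49.5 ends/cm

49.5 ends/cm


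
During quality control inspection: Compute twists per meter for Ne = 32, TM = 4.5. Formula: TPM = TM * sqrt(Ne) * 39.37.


Formula: TPM = TM * sqrt(Ne) * 39.37
Step 1: sqrt(Ne) = sqrt(32) = 5.6569
Step 2: TM * sqrt(Ne) = 4.5 * 5.6569 = 25.4561
Step 3: TPM = 25.4561 * 39.37 = 1002 twists/m

1002 twists/m


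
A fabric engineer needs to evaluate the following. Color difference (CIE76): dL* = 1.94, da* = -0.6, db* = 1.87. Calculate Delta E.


Formula: Delta E = sqrt(dL*^2 + da*^2 + db*^2)
Step 1: dL*^2 = 1.94^2 = 3.7636
Step 2: da*^2 = (-0.6)^2 = 0.36
Step 3: db*^2 = 1.87^2 = 3.4969
Step 4: Sum = 3.7636 + 0.36 + 3.4969 = 7.6205
Step 5: Delta E = sqrt(7.6205) = 2.76

2.76 Delta E


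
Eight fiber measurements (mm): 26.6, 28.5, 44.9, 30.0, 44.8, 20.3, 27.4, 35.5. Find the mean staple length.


Formula: Mean = sum of lengths / count
Sum = 26.6 + 28.5 + 44.9 + 30.0 + 44.8 + 20.3 + 27.4 + 35.5
Sum = 258.0 mm
Mean = 258.0 / 8 = 32.25 mm

32.25 mm


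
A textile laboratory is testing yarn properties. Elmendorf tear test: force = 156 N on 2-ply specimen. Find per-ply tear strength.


Formula: Per-ply strength = Total force / Number of plies
Per-ply = 156 N / 2
Per-ply = 78 N

78 N


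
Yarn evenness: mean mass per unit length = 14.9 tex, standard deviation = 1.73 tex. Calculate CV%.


Formula: CV% = (standard deviation / mean) * 100
Step 1: Ratio = 1.73 / 14.9 = 0.116107
Step 2: CV% = 0.116107 * 100 = 11.6107% ≈ 11.6%

11.6%


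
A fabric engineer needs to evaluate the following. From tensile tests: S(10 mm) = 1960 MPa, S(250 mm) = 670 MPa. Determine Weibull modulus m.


Formula: m = ln(L1/L2) / ln(S2/S1)
Step 1: ln(L1/L2) = ln(10/250) = -3.21888
Step 2: S2/S1 = 670/1960 = 0.34184
Step 3: ln(S2/S1) = ln(0.34184) = -1.07341
Step 4: m = -3.21888 / -1.07341 = 3.00

3.00 (Weibull m)


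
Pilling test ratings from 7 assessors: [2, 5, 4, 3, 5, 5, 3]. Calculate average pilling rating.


Formula: Mean = sum / count
Sum = 2 + 5 + 4 + 3 + 5 + 5 + 3 = 27
Mean = 27 / 7 = 3.9

3.9


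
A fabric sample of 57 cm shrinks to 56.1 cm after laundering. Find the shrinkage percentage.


Formula: Shrinkage% = ((L_before - L_after) / L_before) * 100
Step 1: Shrinkage = 57 - 56.1 = 0.9 cm
Step 2: Shrinkage% = (0.9 / 57) * 100
Step 3: Shrinkage% = 0.015789 * 100 = 1.5789% ≈ 1.6%

1.6%


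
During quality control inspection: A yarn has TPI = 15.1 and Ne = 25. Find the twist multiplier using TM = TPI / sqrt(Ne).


Formula: TM = TPI / sqrt(Ne)
Step 1: sqrt(Ne) = sqrt(25) = 5
Step 2: TM = 15.1 / 5 = 3.02

3.02 TM


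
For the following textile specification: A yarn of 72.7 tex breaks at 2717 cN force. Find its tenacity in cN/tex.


Formula: Tenacity = Breaking force / Linear density
Tenacity = 2717 cN / 72.7 tex
Tenacity = 37.37 cN/tex

37.37 cN/tex


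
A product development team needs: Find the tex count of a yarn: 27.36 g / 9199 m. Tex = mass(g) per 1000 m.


Formula: Tex = (mass_g / length_m) * 1000
Substituting: Tex = (27.36 / 9199) * 1000
Intermediate: 27.36 / 9199 = 0.00297424 g/m
Tex = 0.00297424 * 1000 = 2.97 tex

2.97 tex


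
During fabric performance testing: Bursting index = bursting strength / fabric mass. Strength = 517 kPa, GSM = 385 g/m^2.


Formula: Bursting Index = Bursting Strength / Fabric GSM
BI = 517 kPa / 385 g/m^2
BI = 1.343 kPa/(g/m^2)

1.343 kPa/(g/m^2)


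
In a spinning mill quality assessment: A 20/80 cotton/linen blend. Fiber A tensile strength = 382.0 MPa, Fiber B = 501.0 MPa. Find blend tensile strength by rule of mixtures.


Formula: Blend property = (fraction_A * property_A) + (fraction_B * property_B)
Step 1: Contribution A = 20/100 * 382.0 MPa = 76.4 MPa
Step 2: Contribution B = 80/100 * 501.0 MPa = 400.8 MPa
Step 3: Blend tensile strength = 76.4 + 400.8 = 477.2 MPa

477.2 MPa


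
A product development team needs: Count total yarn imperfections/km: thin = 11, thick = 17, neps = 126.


Formula: Total = thin places + thick places + neps
Total = 11 + 17 + 126
Total = 154 imperfections/km

154 imperfections/km


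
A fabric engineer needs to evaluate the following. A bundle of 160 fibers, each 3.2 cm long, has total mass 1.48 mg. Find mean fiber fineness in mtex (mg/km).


Formula: fineness (mtex) = mass (mg) / total length (km) = (mass_mg / total_length_m) * 1000
Step 1: Convert fiber length: 3.2 cm = 0.032 m
Step 2: Total fiber length = 160 * 0.032 = 5.12 m
Step 3: Linear density = 1.48 mg / 5.12 m = 0.2891 mg/m
Step 4: fineness = 0.2891 * 1000 = 289.1 mtex

289.1 mtex


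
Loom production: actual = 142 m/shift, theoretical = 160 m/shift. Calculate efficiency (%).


Formula: Efficiency% = (Actual output / Theoretical output) * 100
Efficiency% = (142 / 160) * 100
Efficiency% = 0.8875 * 100 = 88.75% ≈ 88.8%

88.8%


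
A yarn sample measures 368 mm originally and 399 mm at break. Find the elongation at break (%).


Formula: Elongation (%) = ((L_break - L0) / L0) * 100
Step 1: Extension = 399 - 368 = 31 mm
Step 2: Elongation = (31 / 368) * 100
Step 3: Elongation = 0.084239 * 100 = 8.4239% ≈ 8.4%

8.4%


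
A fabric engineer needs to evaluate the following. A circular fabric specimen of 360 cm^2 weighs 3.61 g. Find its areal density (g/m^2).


Formula: GSM = mass_g / area_m2
Step 1: Convert area: 360 cm^2 = 360 / 10000 = 0.036 m^2
Step 2: GSM = 3.61 g / 0.036 m^2 = 100.3 g/m^2

100.3 g/m^2


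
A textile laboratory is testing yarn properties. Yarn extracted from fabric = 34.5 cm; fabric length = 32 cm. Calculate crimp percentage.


Formula: Crimp% = ((L_yarn - L_fabric) / L_fabric) * 100
Step 1: Extension = 34.5 - 32 = 2.5 cm
Step 2: Crimp% = (2.5 / 32) * 100
Step 3: Crimp% = 0.078125 * 100 = 7.8125% ≈ 7.8%

7.8%


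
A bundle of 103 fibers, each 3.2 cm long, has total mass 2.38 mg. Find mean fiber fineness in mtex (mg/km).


Formula: fineness (mtex) = mass (mg) / total length (km) = (mass_mg / total_length_m) * 1000
Step 1: Convert fiber length: 3.2 cm = 0.032 m
Step 2: Total fiber length = 103 * 0.032 = 3.296 m
Step 3: Linear density = 2.38 mg / 3.296 m = 0.7221 mg/m
Step 4: fineness = 0.7221 * 1000 = 722.1 mtex

722.1 mtex


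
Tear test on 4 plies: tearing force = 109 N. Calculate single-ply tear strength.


Formula: Per-ply strength = Total force / Number of plies
Per-ply = 109 N / 4
Per-ply = 27.25 N

27.25 N


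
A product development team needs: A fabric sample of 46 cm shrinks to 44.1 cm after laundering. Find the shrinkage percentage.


Formula: Shrinkage% = ((L_before - L_after) / L_before) * 100
Step 1: Shrinkage = 46 - 44.1 = 1.9 cm
Step 2: Shrinkage% = (1.9 / 46) * 100
Step 3: Shrinkage% = 0.041304 * 100 = 4.1304% ≈ 4.1%

4.1%


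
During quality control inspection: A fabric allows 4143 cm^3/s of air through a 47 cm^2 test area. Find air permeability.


Formula: Air Permeability = Airflow / Test Area
AP = 4143 cm^3/s / 47 cm^2
AP = 88.1 cm^3/s/cm^2

88.1 cm^3/s/cm^2


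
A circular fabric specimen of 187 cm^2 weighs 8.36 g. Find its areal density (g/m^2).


Formula: GSM = mass_g / area_m2
Step 1: Convert area: 187 cm^2 = 187 / 10000 = 0.0187 m^2
Step 2: GSM = 8.36 g / 0.0187 m^2 = 447.1 g/m^2

447.1 g/m^2


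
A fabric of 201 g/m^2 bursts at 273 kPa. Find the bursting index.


Formula: Bursting Index = Bursting Strength / Fabric GSM
BI = 273 kPa / 201 g/m^2
BI = 1.358 kPa/(g/m^2)

1.358 kPa/(g/m^2)


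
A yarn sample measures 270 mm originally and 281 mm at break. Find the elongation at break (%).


Formula: Elongation (%) = ((L_break - L0) / L0) * 100
Step 1: Extension = 281 - 270 = 11 mm
Step 2: Elongation = (11 / 270) * 100
Step 3: Elongation = 0.040741 * 100 = 4.0741% ≈ 4.1%

4.1%


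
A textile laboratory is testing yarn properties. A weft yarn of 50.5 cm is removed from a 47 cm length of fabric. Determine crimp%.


Formula: Crimp% = ((L_yarn - L_fabric) / L_fabric) * 100
Step 1: Extension = 50.5 - 47 = 3.5 cm
Step 2: Crimp% = (3.5 / 47) * 100
Step 3: Crimp% = 0.074468 * 100 = 7.4468% ≈ 7.4%

7.4%


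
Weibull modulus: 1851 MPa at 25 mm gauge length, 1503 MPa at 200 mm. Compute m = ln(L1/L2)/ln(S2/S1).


Formula: m = ln(L1/L2) / ln(S2/S1)
Step 1: ln(L1/L2) = ln(25/200) = -2.07944
Step 2: S2/S1 = 1503/1851 = 0.81199
Step 3: ln(S2/S1) = ln(0.81199) = -0.20827
Step 4: m = -2.07944 / -0.20827 = 9.98

9.98 (Weibull m)


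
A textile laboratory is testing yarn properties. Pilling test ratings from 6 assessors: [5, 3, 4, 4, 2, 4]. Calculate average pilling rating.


Formula: Mean = sum / count
Sum = 5 + 3 + 4 + 4 + 2 + 4 = 22
Mean = 22 / 6 = 3.7

3.7


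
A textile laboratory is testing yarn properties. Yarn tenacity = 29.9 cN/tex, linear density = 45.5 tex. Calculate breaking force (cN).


Formula: Breaking force = Tenacity * Linear density
F = 29.9 cN/tex * 45.5 tex
F = 1360.45 cN

1360.45 cN


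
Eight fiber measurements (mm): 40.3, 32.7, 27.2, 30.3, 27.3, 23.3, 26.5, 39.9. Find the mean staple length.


Formula: Mean = sum of lengths / count
Sum = 40.3 + 32.7 + 27.2 + 30.3 + 27.3 + 23.3 + 26.5 + 39.9
Sum = 247.5 mm
Mean = 247.5 / 8 = 30.94 mm

30.94 mm


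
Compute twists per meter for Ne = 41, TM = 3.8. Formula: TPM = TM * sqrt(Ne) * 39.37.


Formula: TPM = TM * sqrt(Ne) * 39.37
Step 1: sqrt(Ne) = sqrt(41) = 6.4031
Step 2: TM * sqrt(Ne) = 3.8 * 6.4031 = 24.3318
Step 3: TPM = 24.3318 * 39.37 = 958 twists/m

958 twists/m


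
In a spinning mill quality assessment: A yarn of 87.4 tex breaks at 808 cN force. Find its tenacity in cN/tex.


Formula: Tenacity = Breaking force / Linear density
Tenacity = 808 cN / 87.4 tex
Tenacity = 9.24 cN/tex

9.24 cN/tex


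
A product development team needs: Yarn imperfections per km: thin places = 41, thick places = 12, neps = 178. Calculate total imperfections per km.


Formula: Total = thin places + thick places + neps
Total = 41 + 12 + 178
Total = 231 imperfections/km

231 imperfections/km


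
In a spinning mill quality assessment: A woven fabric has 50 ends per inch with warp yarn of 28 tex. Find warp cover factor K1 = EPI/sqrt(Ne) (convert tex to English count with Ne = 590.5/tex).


Formula: K1 = EPI / sqrt(Ne), with Ne = 590.5 / tex_warp
Step 1: Ne = 590.5 / 28 = 21.089
Step 2: sqrt(Ne) = sqrt(21.089) = 4.5923
Step 3: K1 = 50 / 4.5923 = 10.9

10.9


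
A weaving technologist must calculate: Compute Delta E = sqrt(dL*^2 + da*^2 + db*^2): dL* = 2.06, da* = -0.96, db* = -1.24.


Formula: Delta E = sqrt(dL*^2 + da*^2 + db*^2)
Step 1: dL*^2 = 2.06^2 = 4.2436
Step 2: da*^2 = (-0.96)^2 = 0.9216
Step 3: db*^2 = (-1.24)^2 = 1.5376
Step 4: Sum = 4.2436 + 0.9216 + 1.5376 = 6.7028
Step 5: Delta E = sqrt(6.7028) = 2.59

2.59 Delta E


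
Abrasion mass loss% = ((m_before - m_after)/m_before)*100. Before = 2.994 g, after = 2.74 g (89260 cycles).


Formula: Mass loss% = ((m_before - m_after) / m_before) * 100
Step 1: Mass loss = 2.994 - 2.74 = 0.254 g
Step 2: Ratio = 0.254 / 2.994 = 0.0848363
Step 3: Mass loss% = 0.0848363 * 100 = 8.48363% ≈ 8.48%

8.48%


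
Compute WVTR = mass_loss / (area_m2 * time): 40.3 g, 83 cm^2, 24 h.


Formula: WVTR = mass_loss / (area * time)
Step 1: Convert area: 83 cm^2 = 0.0083 m^2
Step 2: WVTR = 40.3 g / (0.0083 m^2 * 24 h)
Step 3: WVTR = 40.3 / 0.1992 = 202.3 g/m^2/h

202.3 g/m^2/h


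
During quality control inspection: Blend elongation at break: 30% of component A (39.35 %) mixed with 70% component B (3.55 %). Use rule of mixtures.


Formula: Blend property = (fraction_A * property_A) + (fraction_B * property_B)
Step 1: Contribution A = 30/100 * 39.35 % = 11.805 %
Step 2: Contribution B = 70/100 * 3.55 % = 2.485 %
Step 3: Blend elongation at break = 11.805 + 2.485 = 14.29 %

14.29 %


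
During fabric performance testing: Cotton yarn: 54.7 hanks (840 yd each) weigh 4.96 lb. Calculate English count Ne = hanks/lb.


Formula: Ne = hanks / mass_lb
Substituting: Ne = 54.7 / 4.96
Ne = 11.0

11.0 Ne


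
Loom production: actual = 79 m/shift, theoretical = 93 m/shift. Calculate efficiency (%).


Formula: Efficiency% = (Actual output / Theoretical output) * 100
Efficiency% = (79 / 93) * 100
Efficiency% = 0.849462 * 100 = 84.9462% ≈ 84.9%

84.9%


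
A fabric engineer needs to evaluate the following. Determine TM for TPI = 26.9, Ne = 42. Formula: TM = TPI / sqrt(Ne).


Formula: TM = TPI / sqrt(Ne)
Step 1: sqrt(Ne) = sqrt(42) = 6.4807
Step 2: TM = 26.9 / 6.4807 = 4.15

4.15 TM


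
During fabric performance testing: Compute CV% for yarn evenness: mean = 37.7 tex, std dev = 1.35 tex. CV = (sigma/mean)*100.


Formula: CV% = (standard deviation / mean) * 100
Step 1: Ratio = 1.35 / 37.7 = 0.035809
Step 2: CV% = 0.035809 * 100 = 3.5809% ≈ 3.6%

3.6%


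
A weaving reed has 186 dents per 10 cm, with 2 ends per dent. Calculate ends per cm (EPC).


Formula: EPC = (dents per 10 cm * ends per dent) / 10
Step 1: Total ends per 10 cm = 186 * 2 = 372
Step 2: EPC = 372 / 10 = 37.2 ends/cm

37.2 ends/cm


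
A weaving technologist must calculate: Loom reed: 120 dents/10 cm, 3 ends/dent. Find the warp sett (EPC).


Formula: EPC = (dents per 10 cm * ends per dent) / 10
Step 1: Total ends per 10 cm = 120 * 3 = 360
Step 2: EPC = 360 / 10 = 36.0 ends/cm

36.0 ends/cm


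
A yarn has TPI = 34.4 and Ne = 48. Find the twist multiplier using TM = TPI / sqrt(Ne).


Formula: TM = TPI / sqrt(Ne)
Step 1: sqrt(Ne) = sqrt(48) = 6.9282
Step 2: TM = 34.4 / 6.9282 = 4.97

4.97 TM


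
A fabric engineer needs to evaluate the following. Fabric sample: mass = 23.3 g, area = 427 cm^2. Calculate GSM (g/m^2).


Formula: GSM = mass_g / area_m2
Step 1: Convert area: 427 cm^2 = 427 / 10000 = 0.0427 m^2
Step 2: GSM = 23.3 g / 0.0427 m^2 = 545.7 g/m^2

545.7 g/m^2
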